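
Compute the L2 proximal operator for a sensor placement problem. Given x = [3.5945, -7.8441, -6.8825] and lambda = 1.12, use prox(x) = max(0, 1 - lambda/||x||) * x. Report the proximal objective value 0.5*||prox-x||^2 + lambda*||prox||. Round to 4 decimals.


Step 1: Compute ||x||.
||x|| = 11.0372
Step 2: Compute scaling factor.
scale = max(0, 1 - 1.12/11.0372) = 0.8985
Step 3: prox(x) = [3.2297, -7.0481, -6.1841]
||prox(x)|| = 9.9172
Step 4: Proximal objective.
0.5*||prox-x||^2 = 0.6272
lambda*||prox|| = 11.1073
Total = 11.7344


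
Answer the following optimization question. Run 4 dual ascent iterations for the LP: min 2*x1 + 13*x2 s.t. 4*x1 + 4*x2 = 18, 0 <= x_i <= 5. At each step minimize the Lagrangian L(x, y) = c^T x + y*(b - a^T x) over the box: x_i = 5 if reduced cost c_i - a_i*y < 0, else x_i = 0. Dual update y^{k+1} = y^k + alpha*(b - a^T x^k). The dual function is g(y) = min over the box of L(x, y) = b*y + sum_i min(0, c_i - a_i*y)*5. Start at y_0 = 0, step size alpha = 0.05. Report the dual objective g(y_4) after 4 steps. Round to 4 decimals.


Dual ascent for LP: min 2*x1 + 13*x2, 4*x1 + 4*x2 = 18, 0 <= x_i <= 5
Step 1: y^k = 0.0, reduced costs: (2.0, 13.0)
  x^k = (0.0, 0.0), subgradient = b - a^T x = 18.0
  y^{k+1} = 0.0 + 0.05*18.0 = 0.9
Step 2: y^k = 0.9, reduced costs: (-1.6, 9.4)
  x^k = (5.0, 0.0), subgradient = b - a^T x = -2.0
  y^{k+1} = 0.9 + 0.05*-2.0 = 0.8
Step 3: y^k = 0.8, reduced costs: (-1.2, 9.8)
  x^k = (5.0, 0.0), subgradient = b - a^T x = -2.0
  y^{k+1} = 0.8 + 0.05*-2.0 = 0.7
Step 4: y^k = 0.7, reduced costs: (-0.8, 10.2)
  x^k = (5.0, 0.0), subgradient = b - a^T x = -2.0
  y^{k+1} = 0.7 + 0.05*-2.0 = 0.6
Dual objective at y_4 = 0.6: reduced costs (-0.4, 10.6), box minimizer x = (5.0, 0.0)
g(y_4) = b*y + (c1 - a1*y)*x1 + (c2 - a2*y)*x2 = 18*0.6 + (-0.4)*5.0 + 10.6*0.0 = 10.8 - 2.0 + 0.0 = 8.8


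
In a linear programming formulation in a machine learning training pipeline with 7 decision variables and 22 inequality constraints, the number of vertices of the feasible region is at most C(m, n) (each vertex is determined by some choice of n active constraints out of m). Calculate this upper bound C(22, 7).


Each vertex corresponds to some choice of n active constraints out of m, so the number of vertices is at most C(m, n) = m! / (n!(m-n)!).
m = 22, n = 7
Numerator: 22 * 21 * 20 * 19 * 18 * 17 * 16
Denominator: 7! = 5040
C(22, 7) = 170544


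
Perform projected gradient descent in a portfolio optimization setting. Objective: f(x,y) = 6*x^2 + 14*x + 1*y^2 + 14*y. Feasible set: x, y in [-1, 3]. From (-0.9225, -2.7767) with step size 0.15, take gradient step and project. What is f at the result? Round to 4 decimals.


Step 1: Compute gradient at (-0.9225, -2.7767).
grad_x = 2*6*-0.9225 + 14 = 2.93
grad_y = 2*1*-2.7767 + 14 = 8.4466
Step 2: Gradient step.
x_raw = -0.9225 - 0.15*2.93 = -1.362
y_raw = -2.7767 - 0.15*8.4466 = -4.0437
Step 3: Project onto [-1, 3].
x_proj = clip(-1.362) = -1.0
y_proj = clip(-4.0437) = -1.0
Step 4: Evaluate f.
f(-1.0, -1.0) = -21.0


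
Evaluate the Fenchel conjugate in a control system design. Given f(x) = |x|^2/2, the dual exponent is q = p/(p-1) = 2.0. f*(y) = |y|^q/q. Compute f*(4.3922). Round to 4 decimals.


The conjugate exponent q satisfies 1/p + 1/q = 1.
p = 2, so q = 2/(2 - 1) = 2.0
|y|^q = 4.3922^2.0 = 19.2914
f*(4.3922) = 19.2914 / 2.0 = 9.6457


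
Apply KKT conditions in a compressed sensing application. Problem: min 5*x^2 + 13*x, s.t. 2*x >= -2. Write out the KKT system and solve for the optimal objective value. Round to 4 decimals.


Step 1: Try lambda = 0 (constraint inactive).
x_unc = -13/(2*5) = -1.3
Check: 2*-1.3 = -2.6 < -2 -- violated!
Step 2: Constraint must be active: 2*x = -2
x* = -2/2 = -1.0
lambda = (2*5*(-1.0) + 13)/2 = 1.5
Step 3: Compute optimal value.
f(x*) = 5*(-1.0)^2 + 13*(-1.0) = -8.0


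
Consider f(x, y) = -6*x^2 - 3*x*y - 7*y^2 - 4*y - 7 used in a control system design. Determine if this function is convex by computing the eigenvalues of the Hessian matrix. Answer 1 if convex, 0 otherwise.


The Hessian of f(x,y) = -6*x^2 - 3*x*y - 7*y^2 - 4*y - 7 is:
H = [[-12, -3], [-3, -14]]
Trace = -12 - 14 = -26
Determinant = -12*-14 - (-3)^2 = 159
Discriminant = (-26)^2 - 4*159 = 40.0
Eigenvalues: lambda_1 = -16.1623, lambda_2 = -9.8377
The function is not convex.

0


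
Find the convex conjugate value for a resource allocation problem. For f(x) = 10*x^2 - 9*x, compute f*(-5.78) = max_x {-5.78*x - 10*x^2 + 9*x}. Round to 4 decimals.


f*(y) = sup_x {y*x - a*x^2 - b*x} = sup_x {(y-b)*x - a*x^2}
FOC: (y - b) - 2a*x = 0 => x* = (y - b)/(2a)
x* = (-5.78 + 9)/(2*10) = 0.161
f*(-5.78) = (y-b)^2/(4a) = (-5.78 + 9)^2/(4*10)
= 10.3684/40 = 0.2592


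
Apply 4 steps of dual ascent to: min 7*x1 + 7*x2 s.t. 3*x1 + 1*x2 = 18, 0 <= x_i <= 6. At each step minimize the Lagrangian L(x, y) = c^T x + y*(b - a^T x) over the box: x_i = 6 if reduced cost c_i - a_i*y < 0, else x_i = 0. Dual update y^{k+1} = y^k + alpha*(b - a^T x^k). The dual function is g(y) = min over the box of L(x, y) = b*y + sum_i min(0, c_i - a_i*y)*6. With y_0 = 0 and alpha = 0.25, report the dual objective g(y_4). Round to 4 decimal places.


Dual ascent for LP: min 7*x1 + 7*x2, 3*x1 + 1*x2 = 18, 0 <= x_i <= 6
Step 1: y^k = 0.0, reduced costs: (7.0, 7.0)
  x^k = (0.0, 0.0), subgradient = b - a^T x = 18.0
  y^{k+1} = 0.0 + 0.25*18.0 = 4.5
Step 2: y^k = 4.5, reduced costs: (-6.5, 2.5)
  x^k = (6.0, 0.0), subgradient = b - a^T x = 0.0
  y^{k+1} = 4.5 + 0.25*0.0 = 4.5
Step 3: y^k = 4.5, reduced costs: (-6.5, 2.5)
  x^k = (6.0, 0.0), subgradient = b - a^T x = 0.0
  y^{k+1} = 4.5 + 0.25*0.0 = 4.5
Step 4: y^k = 4.5, reduced costs: (-6.5, 2.5)
  x^k = (6.0, 0.0), subgradient = b - a^T x = 0.0
  y^{k+1} = 4.5 + 0.25*0.0 = 4.5
Dual objective at y_4 = 4.5: reduced costs (-6.5, 2.5), box minimizer x = (6.0, 0.0)
g(y_4) = b*y + (c1 - a1*y)*x1 + (c2 - a2*y)*x2 = 18*4.5 + (-6.5)*6.0 + 2.5*0.0 = 81.0 - 39.0 + 0.0 = 42.0


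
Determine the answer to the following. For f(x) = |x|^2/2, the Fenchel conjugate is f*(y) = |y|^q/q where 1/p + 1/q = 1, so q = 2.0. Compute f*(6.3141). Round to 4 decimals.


The conjugate exponent q satisfies 1/p + 1/q = 1.
p = 2, so q = 2/(2 - 1) = 2.0
|y|^q = 6.3141^2.0 = 39.8679
f*(6.3141) = 39.8679 / 2.0 = 19.9339


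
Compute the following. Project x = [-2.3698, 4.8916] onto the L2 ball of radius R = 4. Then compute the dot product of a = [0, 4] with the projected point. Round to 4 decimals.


Step 1: Compute ||x|| (intermediates to 6 decimals).
||x|| = sqrt((-2.3698)^2 + 4.8916^2) = 5.435412
Step 2: Project.
Since ||x|| > R, scale = R/||x|| = 4/5.435412 = 0.735915, proj(x) = scale * x
proj(x) = [-1.743971, 3.599802]
Step 3: Dot product.
a^T * proj(x) = 0*(-1.743971) + 4*3.599802 = 14.3992


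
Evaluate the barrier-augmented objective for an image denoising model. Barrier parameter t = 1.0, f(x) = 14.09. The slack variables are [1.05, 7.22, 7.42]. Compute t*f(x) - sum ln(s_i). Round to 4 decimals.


Step 1: Compute log-barrier.
ln values: [0.0488, 1.9769, 2.0042]
phi = -(0.0488 + 1.9769 + 2.0042) = -4.0298
Step 2: Compute augmented objective.
t*f(x) = 1.0*14.09 = 14.09
Total = 14.09 - 4.0298 = 10.0602


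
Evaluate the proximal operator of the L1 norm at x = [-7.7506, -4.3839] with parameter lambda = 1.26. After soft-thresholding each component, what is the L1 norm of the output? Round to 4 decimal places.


Soft-thresholding with lambda = 1.26:
prox(-7.7506) = sign(-7.7506)*max(|-7.7506| - 1.26, 0) = -6.4906
prox(-4.3839) = sign(-4.3839)*max(|-4.3839| - 1.26, 0) = -3.1239
prox(x) = [-6.4906, -3.1239]
||prox(x)||_1 = 6.4906 + 3.1239 = 9.6145


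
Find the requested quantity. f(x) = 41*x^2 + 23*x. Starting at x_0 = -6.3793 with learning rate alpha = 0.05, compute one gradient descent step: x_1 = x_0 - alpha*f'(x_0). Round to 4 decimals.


We compute the gradient at x_0 and apply the update.
f'(x) = 82*x + 23
f'(-6.3793) = 82*-6.3793 + 23 = -500.1026
x_1 = -6.3793 - 0.05*-500.1026 = 18.6258


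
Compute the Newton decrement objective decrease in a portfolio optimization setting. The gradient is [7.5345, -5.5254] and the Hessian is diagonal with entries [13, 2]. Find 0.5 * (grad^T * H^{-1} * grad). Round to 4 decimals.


Step 1: H is diagonal, so H^(-1) * g = [0.5796, -2.7627].
Step 2: g^T H^(-1) g = sum_i g_i^2 / H_ii
  = (7.5345)^2/13 + (-5.5254)^2/2
  = 4.3668 + 15.265 = 19.6318
Step 3: Objective decrease = 0.5 * g^T H^(-1) g = 9.8159


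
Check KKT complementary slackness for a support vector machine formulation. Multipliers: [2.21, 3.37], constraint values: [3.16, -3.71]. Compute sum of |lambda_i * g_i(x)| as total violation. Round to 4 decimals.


KKT complementary slackness check:
lambda_1 * g_1 = 2.21 * 3.16 = 6.9836
lambda_2 * g_2 = 3.37 * -3.71 = -12.5027
Total violation = 6.9836 + 12.5027 = 19.4863


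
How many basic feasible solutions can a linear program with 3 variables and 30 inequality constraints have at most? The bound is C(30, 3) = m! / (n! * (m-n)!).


Each vertex corresponds to some choice of n active constraints out of m, so the number of vertices is at most C(m, n) = m! / (n!(m-n)!).
m = 30, n = 3
Numerator: 30 * 29 * 28
Denominator: 3! = 6
C(30, 3) = 4060


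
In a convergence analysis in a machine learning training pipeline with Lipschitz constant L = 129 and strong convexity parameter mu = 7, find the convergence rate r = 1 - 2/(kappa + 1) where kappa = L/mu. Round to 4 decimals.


Step 1: Compute the condition number.
kappa = L/mu = 129/7 = 18.4286
Step 2: Compute the convergence rate.
r = 1 - 2/(kappa + 1) = 1 - 2*mu/(L + mu) = (L - mu)/(L + mu) = 122/136 = 0.8971


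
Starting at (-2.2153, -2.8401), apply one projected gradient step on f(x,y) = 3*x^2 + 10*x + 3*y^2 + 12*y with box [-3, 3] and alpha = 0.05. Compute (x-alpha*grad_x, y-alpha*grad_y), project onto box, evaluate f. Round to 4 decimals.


Step 1: Compute gradient at (-2.2153, -2.8401).
grad_x = 2*3*-2.2153 + 10 = -3.2918
grad_y = 2*3*-2.8401 + 12 = -5.0406
Step 2: Gradient step.
x_raw = -2.2153 - 0.05*-3.2918 = -2.0507
y_raw = -2.8401 - 0.05*-5.0406 = -2.5881
Step 3: Project onto [-3, 3].
x_proj = clip(-2.0507) = -2.0507
y_proj = clip(-2.5881) = -2.5881
Step 4: Evaluate f.
f(-2.0507, -2.5881) = -18.8534


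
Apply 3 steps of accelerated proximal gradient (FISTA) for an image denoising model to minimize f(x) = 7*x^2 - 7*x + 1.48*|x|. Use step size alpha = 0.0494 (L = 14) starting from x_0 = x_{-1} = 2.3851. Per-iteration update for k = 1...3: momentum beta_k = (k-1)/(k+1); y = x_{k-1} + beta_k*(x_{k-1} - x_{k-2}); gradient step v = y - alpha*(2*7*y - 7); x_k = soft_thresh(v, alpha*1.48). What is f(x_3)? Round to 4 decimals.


FISTA on f(x) = 7*x^2 - 7*x + 1.48*|x|
L = 14, alpha = 0.0494
Iteration 1: beta = 0.0, y = 2.3851 + 0.0*(2.3851 - 2.3851) = 2.3851
  grad(y) = 26.3914, v = y - alpha*grad = 1.0814
  prox(v) = soft_thresh(1.0814, 0.0731) = 1.0083
Iteration 2: beta = 0.3333, y = 1.0083 + 0.3333*(1.0083 - 2.3851) = 0.5493
  grad(y) = 0.6903, v = y - alpha*grad = 0.5152
  prox(v) = soft_thresh(0.5152, 0.0731) = 0.4421
Iteration 3: beta = 0.5, y = 0.4421 + 0.5*(0.4421 - 1.0083) = 0.159
  grad(y) = -4.7738, v = y - alpha*grad = 0.3948
  prox(v) = soft_thresh(0.3948, 0.0731) = 0.3217
f(x_3) = 7*0.3217^2 - 7*0.3217 + 1.48*|0.3217| = -1.0514


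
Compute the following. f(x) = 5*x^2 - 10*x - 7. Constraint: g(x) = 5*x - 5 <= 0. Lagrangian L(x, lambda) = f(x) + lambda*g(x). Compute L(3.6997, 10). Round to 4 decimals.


Step 1: Evaluate f(x).
f(3.6997) = 5*3.6997^2 - 10*3.6997 - 7 = 24.4419
Step 2: Evaluate g(x).
g(3.6997) = 5*3.6997 - 5 = 13.4985
Step 3: Compute Lagrangian.
L = 24.4419 + 10*13.4985 = 159.4269


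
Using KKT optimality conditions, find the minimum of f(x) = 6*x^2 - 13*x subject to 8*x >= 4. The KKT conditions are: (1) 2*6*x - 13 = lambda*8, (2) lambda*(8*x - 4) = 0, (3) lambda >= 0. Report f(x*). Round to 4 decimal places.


Step 1: Try lambda = 0 (constraint inactive).
Stationarity: 2*6*x - 13 = 0
x* = 13/(2*6) = 13/12 = 1.0833 (rounded; the exact value 13/12 is used below)
Check constraint: 8*1.0833 = 8.6664 >= 4 -- satisfied.
Step 2: Compute optimal value.
f(x*) = 6*(13/12)^2 - 13*(13/12) = -7.0417


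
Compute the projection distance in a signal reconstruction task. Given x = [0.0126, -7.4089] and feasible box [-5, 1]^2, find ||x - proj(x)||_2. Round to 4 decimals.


Project each component onto [-5, 1].
clip(0.0126) = 0.0126, clip(-7.4089) = -5.0
Projection = [0.0126, -5.0]
Squared diffs: [0.0, 5.8028]
Distance = sqrt(5.8028) = 2.4089


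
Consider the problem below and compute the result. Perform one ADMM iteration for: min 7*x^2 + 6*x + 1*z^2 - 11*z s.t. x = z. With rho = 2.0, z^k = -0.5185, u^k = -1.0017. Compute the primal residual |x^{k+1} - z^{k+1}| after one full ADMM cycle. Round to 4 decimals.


ADMM iteration with rho = 2.0, z^k = -0.5185, u^k = -1.0017
Step 1: x-update.
Minimize 7*x^2 + 6*x + (2.0/2)*(x + 0.5185 - 1.0017)^2
FOC: (2*7 + 2.0)*x = -6 + 2.0*(-0.5185 + 1.0017)
x^{k+1} = -0.3146
Step 2: z-update.
Minimize 1*z^2 - 11*z + (2.0/2)*(-0.3146 - z - 1.0017)^2
FOC: (2*1 + 2.0)*z = 11 + 2.0*(-0.3146 - 1.0017)
z^{k+1} = 2.0919
Step 3: u-update.
u^{k+1} = -1.0017 - 0.3146 - 2.0919 = -3.4082
Step 4: Primal residual = |-0.3146 - 2.0919| = 2.4065


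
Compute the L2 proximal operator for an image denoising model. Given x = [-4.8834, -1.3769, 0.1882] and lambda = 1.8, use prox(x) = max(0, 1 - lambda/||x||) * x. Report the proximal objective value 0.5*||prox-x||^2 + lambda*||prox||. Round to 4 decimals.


Step 1: Compute ||x||.
||x|| = 5.0773
Step 2: Compute scaling factor.
scale = max(0, 1 - 1.8/5.0773) = 0.6455
Step 3: prox(x) = [-3.1521, -0.8888, 0.1215]
||prox(x)|| = 3.2773
Step 4: Proximal objective.
0.5*||prox-x||^2 = 1.62
lambda*||prox|| = 5.8991
Total = 7.5191


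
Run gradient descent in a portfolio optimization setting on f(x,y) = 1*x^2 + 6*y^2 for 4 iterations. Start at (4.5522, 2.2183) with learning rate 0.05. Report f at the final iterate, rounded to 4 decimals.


Gradient descent on f(x,y) = 1*x^2 + 6*y^2.
Starting point: (4.5522, 2.2183), alpha = 0.05
Step 1: grad_x = 2*1*4.5522 = 9.1044, grad_y = 2*6*2.2183 = 26.6196
  x_1 = 4.5522 - 0.05*9.1044 = 4.097
  y_1 = 2.2183 - 0.05*26.6196 = 0.8873
Step 2: grad_x = 2*1*4.097 = 8.194, grad_y = 2*6*0.8873 = 10.6478
  x_2 = 4.097 - 0.05*8.194 = 3.6873
  y_2 = 0.8873 - 0.05*10.6478 = 0.3549
Step 3: grad_x = 2*1*3.6873 = 7.3746, grad_y = 2*6*0.3549 = 4.2591
  x_3 = 3.6873 - 0.05*7.3746 = 3.3186
  y_3 = 0.3549 - 0.05*4.2591 = 0.142
Step 4: grad_x = 2*1*3.3186 = 6.6371, grad_y = 2*6*0.142 = 1.7037
  x_4 = 3.3186 - 0.05*6.6371 = 2.9867
  y_4 = 0.142 - 0.05*1.7037 = 0.0568
f(2.9867, 0.0568) = 1*2.9867^2 + 6*0.0568^2 = 8.9397


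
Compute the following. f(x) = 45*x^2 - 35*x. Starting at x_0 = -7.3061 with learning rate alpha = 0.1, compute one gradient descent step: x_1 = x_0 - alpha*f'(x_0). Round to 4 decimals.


We compute the gradient at x_0 and apply the update.
f'(x) = 90*x - 35
f'(-7.3061) = 90*-7.3061 - 35 = -692.549
x_1 = -7.3061 - 0.1*-692.549 = 61.9488


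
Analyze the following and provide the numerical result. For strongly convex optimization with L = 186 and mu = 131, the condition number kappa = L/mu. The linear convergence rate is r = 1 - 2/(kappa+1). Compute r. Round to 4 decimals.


Step 1: Compute the condition number.
kappa = L/mu = 186/131 = 1.4198
Step 2: Compute the convergence rate.
r = 1 - 2/(kappa + 1) = 1 - 2*mu/(L + mu) = (L - mu)/(L + mu) = 55/317 = 0.1735


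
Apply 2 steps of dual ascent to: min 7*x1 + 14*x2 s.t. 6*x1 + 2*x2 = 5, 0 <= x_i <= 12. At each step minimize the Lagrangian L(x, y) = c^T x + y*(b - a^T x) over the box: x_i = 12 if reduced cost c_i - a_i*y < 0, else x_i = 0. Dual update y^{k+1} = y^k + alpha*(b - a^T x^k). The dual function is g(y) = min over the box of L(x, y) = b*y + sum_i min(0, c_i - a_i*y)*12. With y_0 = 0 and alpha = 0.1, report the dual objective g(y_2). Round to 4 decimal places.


Dual ascent for LP: min 7*x1 + 14*x2, 6*x1 + 2*x2 = 5, 0 <= x_i <= 12
Step 1: y^k = 0.0, reduced costs: (7.0, 14.0)
  x^k = (0.0, 0.0), subgradient = b - a^T x = 5.0
  y^{k+1} = 0.0 + 0.1*5.0 = 0.5
Step 2: y^k = 0.5, reduced costs: (4.0, 13.0)
  x^k = (0.0, 0.0), subgradient = b - a^T x = 5.0
  y^{k+1} = 0.5 + 0.1*5.0 = 1.0
Dual objective at y_2 = 1.0: reduced costs (1.0, 12.0), box minimizer x = (0.0, 0.0)
g(y_2) = b*y + (c1 - a1*y)*x1 + (c2 - a2*y)*x2 = 5*1.0 + 1.0*0.0 + 12.0*0.0 = 5.0 + 0.0 + 0.0 = 5.0


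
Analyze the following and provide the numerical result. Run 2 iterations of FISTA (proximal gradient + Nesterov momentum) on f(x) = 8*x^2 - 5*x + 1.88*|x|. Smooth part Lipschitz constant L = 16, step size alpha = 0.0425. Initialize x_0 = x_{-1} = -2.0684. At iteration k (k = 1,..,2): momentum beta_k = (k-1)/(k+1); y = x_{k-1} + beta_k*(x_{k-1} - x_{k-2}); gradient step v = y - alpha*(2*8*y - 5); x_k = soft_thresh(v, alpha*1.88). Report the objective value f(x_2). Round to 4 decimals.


FISTA on f(x) = 8*x^2 - 5*x + 1.88*|x|
L = 16, alpha = 0.0425
Iteration 1: beta = 0.0, y = -2.0684 + 0.0*(-2.0684 + 2.0684) = -2.0684
  grad(y) = -38.0944, v = y - alpha*grad = -0.4494
  prox(v) = soft_thresh(-0.4494, 0.0799) = -0.3695
Iteration 2: beta = 0.3333, y = -0.3695 + 0.3333*(-0.3695 + 2.0684) = 0.1968
  grad(y) = -1.8509, v = y - alpha*grad = 0.2755
  prox(v) = soft_thresh(0.2755, 0.0799) = 0.1956
f(x_2) = 8*0.1956^2 - 5*0.1956 + 1.88*|0.1956| = -0.3042


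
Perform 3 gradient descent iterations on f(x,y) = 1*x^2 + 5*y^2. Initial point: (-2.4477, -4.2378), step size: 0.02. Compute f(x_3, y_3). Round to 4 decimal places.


Gradient descent on f(x,y) = 1*x^2 + 5*y^2.
Starting point: (-2.4477, -4.2378), alpha = 0.02
Step 1: grad_x = 2*1*-2.4477 = -4.8954, grad_y = 2*5*-4.2378 = -42.378
  x_1 = -2.4477 - 0.02*-4.8954 = -2.3498
  y_1 = -4.2378 - 0.02*-42.378 = -3.3902
Step 2: grad_x = 2*1*-2.3498 = -4.6996, grad_y = 2*5*-3.3902 = -33.9024
  x_2 = -2.3498 - 0.02*-4.6996 = -2.2558
  y_2 = -3.3902 - 0.02*-33.9024 = -2.7122
Step 3: grad_x = 2*1*-2.2558 = -4.5116, grad_y = 2*5*-2.7122 = -27.1219
  x_3 = -2.2558 - 0.02*-4.5116 = -2.1656
  y_3 = -2.7122 - 0.02*-27.1219 = -2.1698
f(-2.1656, -2.1698) = 1*(-2.1656)^2 + 5*(-2.1698)^2 = 28.2288


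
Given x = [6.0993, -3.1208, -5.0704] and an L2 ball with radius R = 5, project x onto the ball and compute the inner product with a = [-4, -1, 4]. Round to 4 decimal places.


Step 1: Compute ||x|| (intermediates to 6 decimals).
||x|| = sqrt(6.0993^2 + (-3.1208)^2 + (-5.0704)^2) = 8.523486
Step 2: Project.
Since ||x|| > R, scale = R/||x|| = 5/8.523486 = 0.586614, proj(x) = scale * x
proj(x) = [3.577935, -1.830705, -2.974368]
Step 3: Dot product.
a^T * proj(x) = -4*3.577935 - 1*(-1.830705) + 4*(-2.974368) = -24.3785


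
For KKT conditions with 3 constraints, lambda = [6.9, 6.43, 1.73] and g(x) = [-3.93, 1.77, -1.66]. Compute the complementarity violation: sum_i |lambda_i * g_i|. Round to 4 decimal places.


KKT complementary slackness check:
lambda_1 * g_1 = 6.9 * -3.93 = -27.117
lambda_2 * g_2 = 6.43 * 1.77 = 11.3811
lambda_3 * g_3 = 1.73 * -1.66 = -2.8718
Total violation = 27.117 + 11.3811 + 2.8718 = 41.3699


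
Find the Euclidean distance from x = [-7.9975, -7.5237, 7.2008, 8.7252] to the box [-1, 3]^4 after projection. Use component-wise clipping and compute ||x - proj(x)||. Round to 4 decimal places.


Project each component onto [-1, 3].
clip(-7.9975) = -1.0, clip(-7.5237) = -1.0, clip(7.2008) = 3.0, clip(8.7252) = 3.0
Projection = [-1.0, -1.0, 3.0, 3.0]
Squared diffs: [48.965, 42.5587, 17.6467, 32.7779]
Distance = sqrt(141.9483) = 11.9142


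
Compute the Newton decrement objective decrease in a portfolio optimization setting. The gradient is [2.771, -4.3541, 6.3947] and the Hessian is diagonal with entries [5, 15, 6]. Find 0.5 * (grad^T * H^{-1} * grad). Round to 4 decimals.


Step 1: H is diagonal, so H^(-1) * g = [0.5542, -0.2903, 1.0658].
Step 2: g^T H^(-1) g = sum_i g_i^2 / H_ii
  = (2.771)^2/5 + (-4.3541)^2/15 + (6.3947)^2/6
  = 1.5357 + 1.2639 + 6.8154 = 9.6149
Step 3: Objective decrease = 0.5 * g^T H^(-1) g = 4.8075


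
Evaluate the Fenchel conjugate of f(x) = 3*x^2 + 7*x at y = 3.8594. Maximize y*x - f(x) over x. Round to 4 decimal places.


f*(y) = sup_x {y*x - a*x^2 - b*x} = sup_x {(y-b)*x - a*x^2}
FOC: (y - b) - 2a*x = 0 => x* = (y - b)/(2a)
x* = (3.8594 - 7)/(2*3) = -0.5234
f*(3.8594) = (y-b)^2/(4a) = (3.8594 - 7)^2/(4*3)
= 9.8634/12 = 0.8219


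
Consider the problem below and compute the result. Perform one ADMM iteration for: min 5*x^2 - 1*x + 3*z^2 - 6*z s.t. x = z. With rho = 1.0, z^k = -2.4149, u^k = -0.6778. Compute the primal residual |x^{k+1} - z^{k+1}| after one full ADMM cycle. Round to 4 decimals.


ADMM iteration with rho = 1.0, z^k = -2.4149, u^k = -0.6778
Step 1: x-update.
Minimize 5*x^2 - 1*x + (1.0/2)*(x + 2.4149 - 0.6778)^2
FOC: (2*5 + 1.0)*x = 1 + 1.0*(-2.4149 + 0.6778)
x^{k+1} = -0.067
Step 2: z-update.
Minimize 3*z^2 - 6*z + (1.0/2)*(-0.067 - z - 0.6778)^2
FOC: (2*3 + 1.0)*z = 6 + 1.0*(-0.067 - 0.6778)
z^{k+1} = 0.7507
Step 3: u-update.
u^{k+1} = -0.6778 - 0.067 - 0.7507 = -1.4956
Step 4: Primal residual = |-0.067 - 0.7507| = 0.8178


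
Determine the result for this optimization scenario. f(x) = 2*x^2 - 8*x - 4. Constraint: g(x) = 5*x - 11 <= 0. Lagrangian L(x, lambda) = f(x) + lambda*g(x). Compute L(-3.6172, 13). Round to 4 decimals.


Step 1: Evaluate f(x).
f(-3.6172) = 2*(-3.6172)^2 - 8*(-3.6172) - 4 = 51.1059
Step 2: Evaluate g(x).
g(-3.6172) = 5*-3.6172 - 11 = -29.086
Step 3: Compute Lagrangian.
L = 51.1059 + 13*-29.086 = -327.0121


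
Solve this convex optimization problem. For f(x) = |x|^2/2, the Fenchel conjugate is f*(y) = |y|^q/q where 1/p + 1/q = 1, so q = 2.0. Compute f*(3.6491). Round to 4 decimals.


The conjugate exponent q satisfies 1/p + 1/q = 1.
p = 2, so q = 2/(2 - 1) = 2.0
|y|^q = 3.6491^2.0 = 13.3159
f*(3.6491) = 13.3159 / 2.0 = 6.658


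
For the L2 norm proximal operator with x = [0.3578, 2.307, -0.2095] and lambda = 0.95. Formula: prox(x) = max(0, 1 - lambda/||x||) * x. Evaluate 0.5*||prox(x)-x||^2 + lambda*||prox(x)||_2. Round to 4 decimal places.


Step 1: Compute ||x||.
||x|| = 2.344
Step 2: Compute scaling factor.
scale = max(0, 1 - 0.95/2.344) = 0.5947
Step 3: prox(x) = [0.2128, 1.372, -0.1246]
||prox(x)|| = 1.394
Step 4: Proximal objective.
0.5*||prox-x||^2 = 0.4513
lambda*||prox|| = 1.3243
Total = 1.7755


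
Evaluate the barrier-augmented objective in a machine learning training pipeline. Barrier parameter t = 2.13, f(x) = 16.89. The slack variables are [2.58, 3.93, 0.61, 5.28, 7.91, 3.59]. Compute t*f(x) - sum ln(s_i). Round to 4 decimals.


Step 1: Compute log-barrier.
ln values: [0.9478, 1.3686, -0.4943, 1.6639, 2.0681, 1.2782]
phi = -(0.9478 + 1.3686 - 0.4943 + 1.6639 + 2.0681 + 1.2782) = -6.8323
Step 2: Compute augmented objective.
t*f(x) = 2.13*16.89 = 35.9757
Total = 35.9757 - 6.8323 = 29.1434


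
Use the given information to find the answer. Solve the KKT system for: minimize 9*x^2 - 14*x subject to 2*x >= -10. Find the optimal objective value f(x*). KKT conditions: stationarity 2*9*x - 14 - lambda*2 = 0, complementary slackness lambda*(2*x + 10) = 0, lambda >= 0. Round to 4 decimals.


Step 1: Try lambda = 0 (constraint inactive).
Stationarity: 2*9*x - 14 = 0
x* = 14/(2*9) = 7/9 = 0.7778 (rounded; the exact value 7/9 is used below)
Check constraint: 2*0.7778 = 1.5556 >= -10 -- satisfied.
Step 2: Compute optimal value.
f(x*) = 9*(7/9)^2 - 14*(7/9) = -5.4444


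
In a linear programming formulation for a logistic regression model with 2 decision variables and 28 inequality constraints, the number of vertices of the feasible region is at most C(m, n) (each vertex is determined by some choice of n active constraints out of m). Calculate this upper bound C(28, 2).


Each vertex corresponds to some choice of n active constraints out of m, so the number of vertices is at most C(m, n) = m! / (n!(m-n)!).
m = 28, n = 2
Numerator: 28 * 27
Denominator: 2! = 2
C(28, 2) = 378


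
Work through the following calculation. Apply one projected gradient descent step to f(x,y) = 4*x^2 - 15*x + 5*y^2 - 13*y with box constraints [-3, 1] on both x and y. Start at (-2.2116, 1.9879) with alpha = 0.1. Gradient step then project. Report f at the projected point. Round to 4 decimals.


Step 1: Compute gradient at (-2.2116, 1.9879).
grad_x = 2*4*-2.2116 - 15 = -32.6928
grad_y = 2*5*1.9879 - 13 = 6.879
Step 2: Gradient step.
x_raw = -2.2116 - 0.1*-32.6928 = 1.0577
y_raw = 1.9879 - 0.1*6.879 = 1.3
Step 3: Project onto [-3, 1].
x_proj = clip(1.0577) = 1.0
y_proj = clip(1.3) = 1.0
Step 4: Evaluate f.
f(1.0, 1.0) = -19.0


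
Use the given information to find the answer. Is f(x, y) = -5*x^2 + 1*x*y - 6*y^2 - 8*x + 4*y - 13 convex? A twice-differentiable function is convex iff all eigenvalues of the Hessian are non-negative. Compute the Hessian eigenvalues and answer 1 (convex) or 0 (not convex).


The Hessian of f(x,y) = -5*x^2 + 1*x*y - 6*y^2 - 8*x + 4*y - 13 is:
H = [[-10, 1], [1, -12]]
Trace = -10 - 12 = -22
Determinant = -10*-12 - (1)^2 = 119
Discriminant = (-22)^2 - 4*119 = 8.0
Eigenvalues: lambda_1 = -12.4142, lambda_2 = -9.5858
The function is not convex.

0


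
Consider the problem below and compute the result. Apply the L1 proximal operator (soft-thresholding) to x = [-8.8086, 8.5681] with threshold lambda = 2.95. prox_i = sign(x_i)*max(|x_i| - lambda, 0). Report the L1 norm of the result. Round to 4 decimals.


Soft-thresholding with lambda = 2.95:
prox(-8.8086) = sign(-8.8086)*max(|-8.8086| - 2.95, 0) = -5.8586
prox(8.5681) = sign(8.5681)*max(|8.5681| - 2.95, 0) = 5.6181
prox(x) = [-5.8586, 5.6181]
||prox(x)||_1 = 5.8586 + 5.6181 = 11.4767


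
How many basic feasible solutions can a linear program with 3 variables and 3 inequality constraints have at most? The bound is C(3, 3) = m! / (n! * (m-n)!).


Each vertex corresponds to some choice of n active constraints out of m, so the number of vertices is at most C(m, n) = m! / (n!(m-n)!).
m = 3, n = 3
Numerator: 3 * 2 * 1
Denominator: 3! = 6
C(3, 3) = 1


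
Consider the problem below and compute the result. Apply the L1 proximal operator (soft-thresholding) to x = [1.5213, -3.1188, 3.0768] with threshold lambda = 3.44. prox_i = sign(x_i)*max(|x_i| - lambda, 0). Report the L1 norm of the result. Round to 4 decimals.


Soft-thresholding with lambda = 3.44:
prox(1.5213) = sign(1.5213)*max(|1.5213| - 3.44, 0) = 0.0
prox(-3.1188) = sign(-3.1188)*max(|-3.1188| - 3.44, 0) = 0.0
prox(3.0768) = sign(3.0768)*max(|3.0768| - 3.44, 0) = 0.0
prox(x) = [0.0, 0.0, 0.0]
||prox(x)||_1 = 0.0 + 0.0 + 0.0 = 0.0


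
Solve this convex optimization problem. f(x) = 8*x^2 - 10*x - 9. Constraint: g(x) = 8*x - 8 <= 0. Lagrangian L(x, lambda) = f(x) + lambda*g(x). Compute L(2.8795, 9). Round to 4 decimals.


Step 1: Evaluate f(x).
f(2.8795) = 8*2.8795^2 - 10*2.8795 - 9 = 28.5372
Step 2: Evaluate g(x).
g(2.8795) = 8*2.8795 - 8 = 15.036
Step 3: Compute Lagrangian.
L = 28.5372 + 9*15.036 = 163.8612


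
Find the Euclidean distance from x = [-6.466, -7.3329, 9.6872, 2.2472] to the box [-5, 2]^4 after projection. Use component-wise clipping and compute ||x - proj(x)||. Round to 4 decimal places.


Project each component onto [-5, 2].
clip(-6.466) = -5.0, clip(-7.3329) = -5.0, clip(9.6872) = 2.0, clip(2.2472) = 2.0
Projection = [-5.0, -5.0, 2.0, 2.0]
Squared diffs: [2.1492, 5.4424, 59.093, 0.0611]
Distance = sqrt(66.7457) = 8.1698


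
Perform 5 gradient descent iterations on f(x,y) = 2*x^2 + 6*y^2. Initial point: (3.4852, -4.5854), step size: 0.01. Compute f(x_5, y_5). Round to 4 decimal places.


Gradient descent on f(x,y) = 2*x^2 + 6*y^2.
Starting point: (3.4852, -4.5854), alpha = 0.01
Step 1: grad_x = 2*2*3.4852 = 13.9408, grad_y = 2*6*-4.5854 = -55.0248
  x_1 = 3.4852 - 0.01*13.9408 = 3.3458
  y_1 = -4.5854 - 0.01*-55.0248 = -4.0352
Step 2: grad_x = 2*2*3.3458 = 13.3832, grad_y = 2*6*-4.0352 = -48.4218
  x_2 = 3.3458 - 0.01*13.3832 = 3.212
  y_2 = -4.0352 - 0.01*-48.4218 = -3.5509
Step 3: grad_x = 2*2*3.212 = 12.8478, grad_y = 2*6*-3.5509 = -42.6112
  x_3 = 3.212 - 0.01*12.8478 = 3.0835
  y_3 = -3.5509 - 0.01*-42.6112 = -3.1248
Step 4: grad_x = 2*2*3.0835 = 12.3339, grad_y = 2*6*-3.1248 = -37.4979
  x_4 = 3.0835 - 0.01*12.3339 = 2.9601
  y_4 = -3.1248 - 0.01*-37.4979 = -2.7498
Step 5: grad_x = 2*2*2.9601 = 11.8406, grad_y = 2*6*-2.7498 = -32.9981
  x_5 = 2.9601 - 0.01*11.8406 = 2.8417
  y_5 = -2.7498 - 0.01*-32.9981 = -2.4199
f(2.8417, -2.4199) = 2*2.8417^2 + 6*(-2.4199)^2 = 51.2853


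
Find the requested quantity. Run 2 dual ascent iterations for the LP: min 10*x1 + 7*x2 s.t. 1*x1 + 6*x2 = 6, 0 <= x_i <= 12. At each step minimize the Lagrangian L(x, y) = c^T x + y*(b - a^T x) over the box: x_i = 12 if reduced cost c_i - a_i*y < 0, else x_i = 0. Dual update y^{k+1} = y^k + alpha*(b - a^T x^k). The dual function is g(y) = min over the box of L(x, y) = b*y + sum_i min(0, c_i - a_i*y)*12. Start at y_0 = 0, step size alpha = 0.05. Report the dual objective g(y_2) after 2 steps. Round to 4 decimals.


Dual ascent for LP: min 10*x1 + 7*x2, 1*x1 + 6*x2 = 6, 0 <= x_i <= 12
Step 1: y^k = 0.0, reduced costs: (10.0, 7.0)
  x^k = (0.0, 0.0), subgradient = b - a^T x = 6.0
  y^{k+1} = 0.0 + 0.05*6.0 = 0.3
Step 2: y^k = 0.3, reduced costs: (9.7, 5.2)
  x^k = (0.0, 0.0), subgradient = b - a^T x = 6.0
  y^{k+1} = 0.3 + 0.05*6.0 = 0.6
Dual objective at y_2 = 0.6: reduced costs (9.4, 3.4), box minimizer x = (0.0, 0.0)
g(y_2) = b*y + (c1 - a1*y)*x1 + (c2 - a2*y)*x2 = 6*0.6 + 9.4*0.0 + 3.4*0.0 = 3.6 + 0.0 + 0.0 = 3.6


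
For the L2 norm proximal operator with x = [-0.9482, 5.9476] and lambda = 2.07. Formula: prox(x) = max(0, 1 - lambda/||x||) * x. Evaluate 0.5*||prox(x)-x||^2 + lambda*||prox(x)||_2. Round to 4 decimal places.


Step 1: Compute ||x||.
||x|| = 6.0227
Step 2: Compute scaling factor.
scale = max(0, 1 - 2.07/6.0227) = 0.6563
Step 3: prox(x) = [-0.6223, 3.9034]
||prox(x)|| = 3.9527
Step 4: Proximal objective.
0.5*||prox-x||^2 = 2.1425
lambda*||prox|| = 8.1821
Total = 10.3246


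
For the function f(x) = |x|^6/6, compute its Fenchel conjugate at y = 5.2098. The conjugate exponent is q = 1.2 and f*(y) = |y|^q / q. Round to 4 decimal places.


The conjugate exponent q satisfies 1/p + 1/q = 1.
p = 6, so q = 6/(6 - 1) = 1.2
|y|^q = 5.2098^1.2 = 7.2475
f*(5.2098) = 7.2475 / 1.2 = 6.0395


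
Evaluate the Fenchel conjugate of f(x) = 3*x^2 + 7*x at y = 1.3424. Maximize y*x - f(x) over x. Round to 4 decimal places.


f*(y) = sup_x {y*x - a*x^2 - b*x} = sup_x {(y-b)*x - a*x^2}
FOC: (y - b) - 2a*x = 0 => x* = (y - b)/(2a)
x* = (1.3424 - 7)/(2*3) = -0.9429
f*(1.3424) = (y-b)^2/(4a) = (1.3424 - 7)^2/(4*3)
= 32.0084/12 = 2.6674


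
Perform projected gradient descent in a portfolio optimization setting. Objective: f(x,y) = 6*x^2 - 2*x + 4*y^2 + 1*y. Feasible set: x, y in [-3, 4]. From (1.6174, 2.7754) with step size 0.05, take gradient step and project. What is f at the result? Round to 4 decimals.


Step 1: Compute gradient at (1.6174, 2.7754).
grad_x = 2*6*1.6174 - 2 = 17.4088
grad_y = 2*4*2.7754 + 1 = 23.2032
Step 2: Gradient step.
x_raw = 1.6174 - 0.05*17.4088 = 0.747
y_raw = 2.7754 - 0.05*23.2032 = 1.6152
Step 3: Project onto [-3, 4].
x_proj = clip(0.747) = 0.747
y_proj = clip(1.6152) = 1.6152
Step 4: Evaluate f.
f(0.747, 1.6152) = 13.905


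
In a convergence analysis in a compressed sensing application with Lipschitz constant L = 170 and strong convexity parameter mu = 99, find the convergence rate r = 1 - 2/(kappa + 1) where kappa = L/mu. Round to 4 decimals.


Step 1: Compute the condition number.
kappa = L/mu = 170/99 = 1.7172
Step 2: Compute the convergence rate.
r = 1 - 2/(kappa + 1) = 1 - 2*mu/(L + mu) = (L - mu)/(L + mu) = 71/269 = 0.2639


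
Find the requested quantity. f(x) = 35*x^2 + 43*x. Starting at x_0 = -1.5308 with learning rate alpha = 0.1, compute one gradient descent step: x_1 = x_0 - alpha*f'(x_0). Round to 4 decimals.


We compute the gradient at x_0 and apply the update.
f'(x) = 70*x + 43
f'(-1.5308) = 70*-1.5308 + 43 = -64.156
x_1 = -1.5308 - 0.1*-64.156 = 4.8848


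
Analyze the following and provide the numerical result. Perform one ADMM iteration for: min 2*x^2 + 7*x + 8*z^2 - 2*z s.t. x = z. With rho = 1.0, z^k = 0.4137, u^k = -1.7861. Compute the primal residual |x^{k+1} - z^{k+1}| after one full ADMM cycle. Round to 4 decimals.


ADMM iteration with rho = 1.0, z^k = 0.4137, u^k = -1.7861
Step 1: x-update.
Minimize 2*x^2 + 7*x + (1.0/2)*(x - 0.4137 - 1.7861)^2
FOC: (2*2 + 1.0)*x = -7 + 1.0*(0.4137 + 1.7861)
x^{k+1} = -0.96
Step 2: z-update.
Minimize 8*z^2 - 2*z + (1.0/2)*(-0.96 - z - 1.7861)^2
FOC: (2*8 + 1.0)*z = 2 + 1.0*(-0.96 - 1.7861)
z^{k+1} = -0.0439
Step 3: u-update.
u^{k+1} = -1.7861 - 0.96 + 0.0439 = -2.7022
Step 4: Primal residual = |-0.96 + 0.0439| = 0.9161


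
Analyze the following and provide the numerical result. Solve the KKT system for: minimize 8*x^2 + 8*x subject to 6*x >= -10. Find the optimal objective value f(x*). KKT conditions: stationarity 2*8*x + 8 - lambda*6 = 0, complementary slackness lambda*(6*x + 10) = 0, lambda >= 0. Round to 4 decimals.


Step 1: Try lambda = 0 (constraint inactive).
Stationarity: 2*8*x + 8 = 0
x* = -8/(2*8) = -0.5
Check constraint: 6*-0.5 = -3.0 >= -10 -- satisfied.
Step 2: Compute optimal value.
f(x*) = 8*(-0.5)^2 + 8*(-0.5) = -2.0


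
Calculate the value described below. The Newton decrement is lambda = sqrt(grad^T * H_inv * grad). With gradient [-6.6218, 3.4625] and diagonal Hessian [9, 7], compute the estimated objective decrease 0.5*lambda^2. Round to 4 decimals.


Step 1: H is diagonal, so H^(-1) * g = [-0.7358, 0.4946].
Step 2: g^T H^(-1) g = sum_i g_i^2 / H_ii
  = (-6.6218)^2/9 + (3.4625)^2/7
  = 4.872 + 1.7127 = 6.5847
Step 3: Objective decrease = 0.5 * g^T H^(-1) g = 3.2924


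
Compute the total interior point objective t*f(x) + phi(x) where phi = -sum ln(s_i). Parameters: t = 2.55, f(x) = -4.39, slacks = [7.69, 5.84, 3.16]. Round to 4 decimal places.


Step 1: Compute log-barrier.
ln values: [2.0399, 1.7647, 1.1506]
phi = -(2.0399 + 1.7647 + 1.1506) = -4.9552
Step 2: Compute augmented objective.
t*f(x) = 2.55*-4.39 = -11.1945
Total = -11.1945 - 4.9552 = -16.1497


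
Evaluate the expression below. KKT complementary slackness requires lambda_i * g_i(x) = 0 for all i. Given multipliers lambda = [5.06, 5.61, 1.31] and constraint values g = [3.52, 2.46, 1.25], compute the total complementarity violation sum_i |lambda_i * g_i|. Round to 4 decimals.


KKT complementary slackness check:
lambda_1 * g_1 = 5.06 * 3.52 = 17.8112
lambda_2 * g_2 = 5.61 * 2.46 = 13.8006
lambda_3 * g_3 = 1.31 * 1.25 = 1.6375
Total violation = 17.8112 + 13.8006 + 1.6375 = 33.2493


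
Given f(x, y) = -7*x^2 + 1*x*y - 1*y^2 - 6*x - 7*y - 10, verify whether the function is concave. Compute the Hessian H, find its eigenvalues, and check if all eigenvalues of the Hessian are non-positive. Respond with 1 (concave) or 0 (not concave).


The Hessian of f(x,y) = -7*x^2 + 1*x*y - 1*y^2 - 6*x - 7*y - 10 is:
H = [[-14, 1], [1, -2]]
Trace = -14 - 2 = -16
Determinant = -14*-2 - (1)^2 = 27
Discriminant = (-16)^2 - 4*27 = 148.0
Eigenvalues: lambda_1 = -14.0828, lambda_2 = -1.9172
The function is concave.

1


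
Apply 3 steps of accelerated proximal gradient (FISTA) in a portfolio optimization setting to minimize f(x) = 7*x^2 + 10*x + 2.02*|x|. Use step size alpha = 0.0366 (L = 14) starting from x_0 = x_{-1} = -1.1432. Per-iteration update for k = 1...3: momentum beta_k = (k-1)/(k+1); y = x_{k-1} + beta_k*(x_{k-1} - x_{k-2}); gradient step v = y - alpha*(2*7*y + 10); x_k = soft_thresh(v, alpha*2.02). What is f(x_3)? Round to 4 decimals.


FISTA on f(x) = 7*x^2 + 10*x + 2.02*|x|
L = 14, alpha = 0.0366
Iteration 1: beta = 0.0, y = -1.1432 + 0.0*(-1.1432 + 1.1432) = -1.1432
  grad(y) = -6.0048, v = y - alpha*grad = -0.9234
  prox(v) = soft_thresh(-0.9234, 0.0739) = -0.8495
Iteration 2: beta = 0.3333, y = -0.8495 + 0.3333*(-0.8495 + 1.1432) = -0.7516
  grad(y) = -0.5223, v = y - alpha*grad = -0.7325
  prox(v) = soft_thresh(-0.7325, 0.0739) = -0.6585
Iteration 3: beta = 0.5, y = -0.6585 + 0.5*(-0.6585 + 0.8495) = -0.5631
  grad(y) = 2.117, v = y - alpha*grad = -0.6406
  prox(v) = soft_thresh(-0.6406, 0.0739) = -0.5666
f(x_3) = 7*(-0.5666)^2 + 10*(-0.5666) + 2.02*|-0.5666| = -2.2742


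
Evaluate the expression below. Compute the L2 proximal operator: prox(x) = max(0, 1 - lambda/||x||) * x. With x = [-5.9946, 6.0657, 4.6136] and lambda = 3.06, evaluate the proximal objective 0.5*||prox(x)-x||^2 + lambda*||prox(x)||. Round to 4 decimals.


Step 1: Compute ||x||.
||x|| = 9.696
Step 2: Compute scaling factor.
scale = max(0, 1 - 3.06/9.696) = 0.6844
Step 3: prox(x) = [-4.1027, 4.1514, 3.1576]
||prox(x)|| = 6.636
Step 4: Proximal objective.
0.5*||prox-x||^2 = 4.6818
lambda*||prox|| = 20.3062
Total = 24.9881


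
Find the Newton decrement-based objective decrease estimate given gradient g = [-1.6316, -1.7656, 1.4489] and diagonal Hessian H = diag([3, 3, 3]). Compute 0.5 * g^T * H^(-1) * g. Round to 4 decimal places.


Step 1: H is diagonal, so H^(-1) * g = [-0.5439, -0.5885, 0.483].
Step 2: g^T H^(-1) g = sum_i g_i^2 / H_ii
  = (-1.6316)^2/3 + (-1.7656)^2/3 + (1.4489)^2/3
  = 0.8874 + 1.0391 + 0.6998 = 2.6263
Step 3: Objective decrease = 0.5 * g^T H^(-1) g = 1.3131


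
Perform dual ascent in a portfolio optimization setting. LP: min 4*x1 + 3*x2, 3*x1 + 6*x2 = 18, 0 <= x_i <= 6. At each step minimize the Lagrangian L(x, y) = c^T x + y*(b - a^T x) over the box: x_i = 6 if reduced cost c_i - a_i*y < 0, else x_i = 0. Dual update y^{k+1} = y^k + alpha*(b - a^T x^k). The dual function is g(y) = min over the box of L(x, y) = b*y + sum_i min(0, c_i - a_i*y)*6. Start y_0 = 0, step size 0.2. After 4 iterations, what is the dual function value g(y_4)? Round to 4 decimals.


Dual ascent for LP: min 4*x1 + 3*x2, 3*x1 + 6*x2 = 18, 0 <= x_i <= 6
Step 1: y^k = 0.0, reduced costs: (4.0, 3.0)
  x^k = (0.0, 0.0), subgradient = b - a^T x = 18.0
  y^{k+1} = 0.0 + 0.2*18.0 = 3.6
Step 2: y^k = 3.6, reduced costs: (-6.8, -18.6)
  x^k = (6.0, 6.0), subgradient = b - a^T x = -36.0
  y^{k+1} = 3.6 + 0.2*-36.0 = -3.6
Step 3: y^k = -3.6, reduced costs: (14.8, 24.6)
  x^k = (0.0, 0.0), subgradient = b - a^T x = 18.0
  y^{k+1} = -3.6 + 0.2*18.0 = 0.0
Step 4: y^k = 0.0, reduced costs: (4.0, 3.0)
  x^k = (0.0, 0.0), subgradient = b - a^T x = 18.0
  y^{k+1} = 0.0 + 0.2*18.0 = 3.6
Dual objective at y_4 = 3.6: reduced costs (-6.8, -18.6), box minimizer x = (6.0, 6.0)
g(y_4) = b*y + (c1 - a1*y)*x1 + (c2 - a2*y)*x2 = 18*3.6 + (-6.8)*6.0 + (-18.6)*6.0 = 64.8 - 40.8 - 111.6 = -87.6


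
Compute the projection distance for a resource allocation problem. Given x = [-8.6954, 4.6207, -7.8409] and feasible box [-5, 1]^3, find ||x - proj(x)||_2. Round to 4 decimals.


Project each component onto [-5, 1].
clip(-8.6954) = -5.0, clip(4.6207) = 1.0, clip(-7.8409) = -5.0
Projection = [-5.0, 1.0, -5.0]
Squared diffs: [13.656, 13.1095, 8.0707]
Distance = sqrt(34.8362) = 5.9022


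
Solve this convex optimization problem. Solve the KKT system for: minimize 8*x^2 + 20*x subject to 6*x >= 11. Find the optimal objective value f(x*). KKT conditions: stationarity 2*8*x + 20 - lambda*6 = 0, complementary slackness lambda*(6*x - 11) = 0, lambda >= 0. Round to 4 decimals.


Step 1: Try lambda = 0 (constraint inactive).
x_unc = -20/(2*8) = -1.25
Check: 6*-1.25 = -7.5 < 11 -- violated!
Step 2: Constraint must be active: 6*x = 11
x* = 11/6 = 1.8333 (rounded; the exact value 11/6 is used below)
lambda = (2*8*(11/6) + 20)/6 = 8.2222
Step 3: Compute optimal value.
f(x*) = 8*(11/6)^2 + 20*(11/6) = 63.5556


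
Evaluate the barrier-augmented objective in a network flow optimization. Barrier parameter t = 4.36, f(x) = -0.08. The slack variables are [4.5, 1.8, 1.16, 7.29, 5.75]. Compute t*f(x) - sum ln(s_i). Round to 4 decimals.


Step 1: Compute log-barrier.
ln values: [1.5041, 0.5878, 0.1484, 1.9865, 1.7492]
phi = -(1.5041 + 0.5878 + 0.1484 + 1.9865 + 1.7492) = -5.976
Step 2: Compute augmented objective.
t*f(x) = 4.36*-0.08 = -0.3488
Total = -0.3488 - 5.976 = -6.3248
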